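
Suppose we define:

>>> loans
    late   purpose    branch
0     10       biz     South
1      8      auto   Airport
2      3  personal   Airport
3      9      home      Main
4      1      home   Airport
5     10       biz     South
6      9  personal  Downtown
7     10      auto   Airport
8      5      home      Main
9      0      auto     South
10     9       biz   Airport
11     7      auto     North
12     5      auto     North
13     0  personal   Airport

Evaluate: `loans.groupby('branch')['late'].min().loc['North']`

group by branch, min of late:
branch
Airport     0
Downtown    9
Main        5
North       5
South       0
Name: late, dtype: int64

5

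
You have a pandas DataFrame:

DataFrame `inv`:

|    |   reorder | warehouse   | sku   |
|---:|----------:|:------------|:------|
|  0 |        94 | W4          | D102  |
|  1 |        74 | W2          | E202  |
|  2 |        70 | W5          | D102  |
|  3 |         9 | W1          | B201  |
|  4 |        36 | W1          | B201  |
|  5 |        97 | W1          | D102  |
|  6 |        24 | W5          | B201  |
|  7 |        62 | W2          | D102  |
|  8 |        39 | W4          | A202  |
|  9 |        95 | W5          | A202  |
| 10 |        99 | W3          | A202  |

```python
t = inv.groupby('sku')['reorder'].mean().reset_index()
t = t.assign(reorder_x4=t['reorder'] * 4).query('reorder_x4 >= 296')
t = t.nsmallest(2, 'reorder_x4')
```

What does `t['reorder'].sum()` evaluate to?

group by sku, mean of reorder:
sku
A202    77.666667
B201    23.000000
D102    80.750000
E202    74.000000
Name: reorder, dtype: float64
reset_index():
    sku    reorder
0  A202  77.666667
1  B201  23.000000
2  D102  80.750000
3  E202  74.000000
add column reorder_x4 = t['reorder'] * 4:
    sku    reorder  reorder_x4
0  A202  77.666667  310.666667
1  B201  23.000000   92.000000
2  D102  80.750000  323.000000
3  E202  74.000000  296.000000
filter rows where reorder_x4 >= 296:
    sku    reorder  reorder_x4
0  A202  77.666667  310.666667
2  D102  80.750000  323.000000
3  E202  74.000000  296.000000
take 2 rows with smallest reorder_x4:
    sku    reorder  reorder_x4
3  E202  74.000000  296.000000
0  A202  77.666667  310.666667
Finally, sum of column 'reorder' = 151.666666667.

151.666666667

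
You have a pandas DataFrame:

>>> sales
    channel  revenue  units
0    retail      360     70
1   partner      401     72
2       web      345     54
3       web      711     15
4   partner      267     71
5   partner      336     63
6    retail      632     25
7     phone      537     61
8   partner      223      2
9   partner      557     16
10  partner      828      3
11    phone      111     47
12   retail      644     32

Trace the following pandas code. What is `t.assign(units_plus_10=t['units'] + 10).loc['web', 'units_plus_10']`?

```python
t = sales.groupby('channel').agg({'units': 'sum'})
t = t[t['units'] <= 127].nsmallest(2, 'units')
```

group by channel, sum of units:
         units
channel       
partner    227
phone      108
retail     127
web         69
filter rows where units <= 127:
         units
channel       
phone      108
retail     127
web         69
take 2 rows with smallest units:
         units
channel       
web         69
phone      108
add column units_plus_10 = t['units'] + 10:
         units  units_plus_10
channel                      
web         69             79
phone      108            118
So loc['web', 'units_plus_10'] = 79.

79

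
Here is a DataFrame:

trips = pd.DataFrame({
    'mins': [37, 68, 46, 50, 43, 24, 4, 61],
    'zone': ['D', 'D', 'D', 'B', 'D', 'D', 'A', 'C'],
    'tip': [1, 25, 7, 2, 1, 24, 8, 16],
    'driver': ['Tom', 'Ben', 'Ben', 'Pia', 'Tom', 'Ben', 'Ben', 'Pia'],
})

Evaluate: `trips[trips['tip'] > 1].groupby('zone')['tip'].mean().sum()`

filter rows where tip > 1:
   mins zone  tip driver
1    68    D   25    Ben
2    46    D    7    Ben
3    50    B    2    Pia
5    24    D   24    Ben
6     4    A    8    Ben
7    61    C   16    Pia
group by zone, mean of tip:
zone
A     8.000000
B     2.000000
C    16.000000
D    18.666667
Name: tip, dtype: float64

44.6666666667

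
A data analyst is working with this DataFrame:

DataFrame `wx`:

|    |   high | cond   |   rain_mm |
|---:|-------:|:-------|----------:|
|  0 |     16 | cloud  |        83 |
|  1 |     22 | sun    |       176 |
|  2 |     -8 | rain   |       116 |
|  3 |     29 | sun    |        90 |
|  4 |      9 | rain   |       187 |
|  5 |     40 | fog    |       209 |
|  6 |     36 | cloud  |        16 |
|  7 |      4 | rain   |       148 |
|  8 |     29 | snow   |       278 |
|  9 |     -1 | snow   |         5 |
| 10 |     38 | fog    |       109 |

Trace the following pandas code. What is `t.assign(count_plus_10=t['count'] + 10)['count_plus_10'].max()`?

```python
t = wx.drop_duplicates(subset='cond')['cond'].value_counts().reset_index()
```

11

drop duplicate cond (keep=first):
   high   cond  rain_mm
0    16  cloud       83
1    22    sun      176
2    -8   rain      116
5    40    fog      209
8    29   snow      278
value_counts of cond:
cond
cloud    1
sun      1
rain     1
fog      1
snow     1
Name: count, dtype: int64
reset_index():
    cond  count
0  cloud      1
1    sun      1
2   rain      1
3    fog      1
4   snow      1
add column count_plus_10 = t['count'] + 10:
    cond  count  count_plus_10
0  cloud      1             11
1    sun      1             11
2   rain      1             11
3    fog      1             11
4   snow      1             11
Reading off the max of column 'count_plus_10', we get 11.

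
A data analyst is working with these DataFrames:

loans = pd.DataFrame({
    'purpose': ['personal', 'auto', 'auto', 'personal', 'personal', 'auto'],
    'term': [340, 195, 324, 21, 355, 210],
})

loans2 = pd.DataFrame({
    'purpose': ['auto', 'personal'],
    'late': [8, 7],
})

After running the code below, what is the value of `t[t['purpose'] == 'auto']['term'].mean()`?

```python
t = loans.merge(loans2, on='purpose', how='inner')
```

243.0

merge on 'purpose' (how='inner') → 6 rows:
    purpose  term  late
0  personal   340     7
1      auto   195     8
2      auto   324     8
3  personal    21     7
4  personal   355     7
5      auto   210     8
filter rows where purpose == 'auto':
  purpose  term  late
1    auto   195     8
2    auto   324     8
5    auto   210     8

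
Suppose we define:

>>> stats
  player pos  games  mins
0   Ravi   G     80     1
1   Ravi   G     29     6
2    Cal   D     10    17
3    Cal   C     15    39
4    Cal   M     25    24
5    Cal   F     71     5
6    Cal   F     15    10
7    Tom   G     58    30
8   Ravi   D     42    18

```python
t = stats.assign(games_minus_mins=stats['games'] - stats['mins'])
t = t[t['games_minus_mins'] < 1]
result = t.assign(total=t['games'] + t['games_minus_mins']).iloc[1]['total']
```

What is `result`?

-9

add column games_minus_mins = stats['games'] - stats['mins']:
  player pos  games  mins  games_minus_mins
0   Ravi   G     80     1                79
1   Ravi   G     29     6                23
2    Cal   D     10    17                -7
3    Cal   C     15    39               -24
4    Cal   M     25    24                 1
5    Cal   F     71     5                66
6    Cal   F     15    10                 5
7    Tom   G     58    30                28
8   Ravi   D     42    18                24
filter rows where games_minus_mins < 1:
  player pos  games  mins  games_minus_mins
2    Cal   D     10    17                -7
3    Cal   C     15    39               -24
add column total = t['games'] + t['games_minus_mins']:
  player pos  games  mins  games_minus_mins  total
2    Cal   D     10    17                -7      3
3    Cal   C     15    39               -24     -9
So iloc[1]['total'] = -9.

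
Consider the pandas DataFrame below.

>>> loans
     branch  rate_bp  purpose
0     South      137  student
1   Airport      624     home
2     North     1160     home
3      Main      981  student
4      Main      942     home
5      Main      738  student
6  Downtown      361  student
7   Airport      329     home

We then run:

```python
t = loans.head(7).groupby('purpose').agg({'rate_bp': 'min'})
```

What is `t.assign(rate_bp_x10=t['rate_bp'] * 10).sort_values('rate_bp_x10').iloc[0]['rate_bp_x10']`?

1370

take first 7 rows:
     branch  rate_bp  purpose
0     South      137  student
1   Airport      624     home
2     North     1160     home
3      Main      981  student
4      Main      942     home
5      Main      738  student
6  Downtown      361  student
group by purpose, min of rate_bp:
         rate_bp
purpose         
home         624
student      137
add column rate_bp_x10 = t['rate_bp'] * 10:
         rate_bp  rate_bp_x10
purpose                      
home         624         6240
student      137         1370
sort by rate_bp_x10:
         rate_bp  rate_bp_x10
purpose                      
student      137         1370
home         624         6240
So iloc[0]['rate_bp_x10'] = 1370.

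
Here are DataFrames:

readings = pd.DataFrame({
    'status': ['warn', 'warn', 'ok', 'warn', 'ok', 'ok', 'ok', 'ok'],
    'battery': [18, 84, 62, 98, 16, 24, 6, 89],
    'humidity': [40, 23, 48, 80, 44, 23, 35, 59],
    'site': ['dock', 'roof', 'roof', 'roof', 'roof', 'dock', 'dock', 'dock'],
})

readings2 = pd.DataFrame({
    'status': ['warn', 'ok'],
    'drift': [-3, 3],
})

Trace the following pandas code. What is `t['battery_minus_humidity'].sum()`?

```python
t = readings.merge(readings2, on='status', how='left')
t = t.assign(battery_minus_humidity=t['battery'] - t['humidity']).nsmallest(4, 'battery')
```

merge on 'status' (how='left') → 8 rows:
  status  battery  humidity  site  drift
0   warn       18        40  dock     -3
1   warn       84        23  roof     -3
2     ok       62        48  roof      3
3   warn       98        80  roof     -3
4     ok       16        44  roof      3
5     ok       24        23  dock      3
6     ok        6        35  dock      3
7     ok       89        59  dock      3
add column battery_minus_humidity = t['battery'] - t['humidity']:
  status  battery  humidity  site  drift  battery_minus_humidity
0   warn       18        40  dock     -3                     -22
1   warn       84        23  roof     -3                      61
2     ok       62        48  roof      3                      14
3   warn       98        80  roof     -3                      18
4     ok       16        44  roof      3                     -28
5     ok       24        23  dock      3                       1
6     ok        6        35  dock      3                     -29
7     ok       89        59  dock      3                      30
take 4 rows with smallest battery:
  status  battery  humidity  site  drift  battery_minus_humidity
6     ok        6        35  dock      3                     -29
4     ok       16        44  roof      3                     -28
0   warn       18        40  dock     -3                     -22
5     ok       24        23  dock      3                       1

-78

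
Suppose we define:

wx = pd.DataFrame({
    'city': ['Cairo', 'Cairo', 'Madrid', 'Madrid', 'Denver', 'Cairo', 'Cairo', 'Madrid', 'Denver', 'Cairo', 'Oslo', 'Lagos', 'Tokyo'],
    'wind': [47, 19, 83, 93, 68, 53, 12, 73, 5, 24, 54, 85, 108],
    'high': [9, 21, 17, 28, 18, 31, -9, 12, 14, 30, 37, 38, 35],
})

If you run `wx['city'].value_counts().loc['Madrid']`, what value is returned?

value_counts of city:
city
Cairo     5
Madrid    3
Denver    2
Oslo      1
Lagos     1
Tokyo     1
Name: count, dtype: int64
The value at index 'Madrid' is 3.

3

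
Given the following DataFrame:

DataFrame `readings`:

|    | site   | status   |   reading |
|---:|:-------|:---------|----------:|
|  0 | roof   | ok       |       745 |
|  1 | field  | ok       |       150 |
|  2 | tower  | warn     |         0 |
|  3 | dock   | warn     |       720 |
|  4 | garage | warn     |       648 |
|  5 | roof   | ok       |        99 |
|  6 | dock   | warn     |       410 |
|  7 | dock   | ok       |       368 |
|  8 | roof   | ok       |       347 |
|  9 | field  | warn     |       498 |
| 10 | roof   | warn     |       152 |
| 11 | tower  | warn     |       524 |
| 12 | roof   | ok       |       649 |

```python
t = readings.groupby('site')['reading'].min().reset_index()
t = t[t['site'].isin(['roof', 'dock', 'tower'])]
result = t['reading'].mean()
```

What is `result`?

group by site, min of reading:
site
dock      368
field     150
garage    648
roof       99
tower       0
Name: reading, dtype: int64
reset_index():
     site  reading
0    dock      368
1   field      150
2  garage      648
3    roof       99
4   tower        0
filter rows where site in ['roof', 'dock', 'tower']:
    site  reading
0   dock      368
3   roof       99
4  tower        0
Reading off the mean of column 'reading', we get 155.666666667.

155.666666667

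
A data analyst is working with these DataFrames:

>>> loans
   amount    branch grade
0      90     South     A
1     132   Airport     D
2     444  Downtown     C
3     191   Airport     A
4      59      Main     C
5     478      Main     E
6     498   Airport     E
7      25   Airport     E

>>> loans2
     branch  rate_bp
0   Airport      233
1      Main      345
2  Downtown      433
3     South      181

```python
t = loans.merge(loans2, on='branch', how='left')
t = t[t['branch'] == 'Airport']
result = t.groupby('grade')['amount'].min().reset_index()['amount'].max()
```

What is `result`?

191

merge on 'branch' (how='left') → 8 rows:
   amount    branch grade  rate_bp
0      90     South     A      181
1     132   Airport     D      233
2     444  Downtown     C      433
3     191   Airport     A      233
4      59      Main     C      345
5     478      Main     E      345
6     498   Airport     E      233
7      25   Airport     E      233
filter rows where branch == 'Airport':
   amount   branch grade  rate_bp
1     132  Airport     D      233
3     191  Airport     A      233
6     498  Airport     E      233
7      25  Airport     E      233
group by grade, min of amount:
grade
A    191
D    132
E     25
Name: amount, dtype: int64
reset_index():
  grade  amount
0     A     191
1     D     132
2     E      25
Hence 191.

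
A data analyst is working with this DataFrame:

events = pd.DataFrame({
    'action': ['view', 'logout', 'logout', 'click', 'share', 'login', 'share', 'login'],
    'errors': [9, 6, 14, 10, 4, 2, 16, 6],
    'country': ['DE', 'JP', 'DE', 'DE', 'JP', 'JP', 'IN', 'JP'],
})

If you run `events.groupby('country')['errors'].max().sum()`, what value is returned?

36

group by country, max of errors:
country
DE    14
IN    16
JP     6
Name: errors, dtype: int64
Hence 36.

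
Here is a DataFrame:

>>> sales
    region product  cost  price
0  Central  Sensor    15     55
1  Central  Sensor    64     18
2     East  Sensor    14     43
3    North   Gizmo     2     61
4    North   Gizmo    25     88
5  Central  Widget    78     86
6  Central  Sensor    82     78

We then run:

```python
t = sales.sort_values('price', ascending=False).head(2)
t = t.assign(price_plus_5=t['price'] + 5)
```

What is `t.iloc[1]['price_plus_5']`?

sort by price descending:
    region product  cost  price
4    North   Gizmo    25     88
5  Central  Widget    78     86
6  Central  Sensor    82     78
3    North   Gizmo     2     61
0  Central  Sensor    15     55
2     East  Sensor    14     43
1  Central  Sensor    64     18
take first 2 rows:
    region product  cost  price
4    North   Gizmo    25     88
5  Central  Widget    78     86
add column price_plus_5 = t['price'] + 5:
    region product  cost  price  price_plus_5
4    North   Gizmo    25     88            93
5  Central  Widget    78     86            91
Hence 91.

91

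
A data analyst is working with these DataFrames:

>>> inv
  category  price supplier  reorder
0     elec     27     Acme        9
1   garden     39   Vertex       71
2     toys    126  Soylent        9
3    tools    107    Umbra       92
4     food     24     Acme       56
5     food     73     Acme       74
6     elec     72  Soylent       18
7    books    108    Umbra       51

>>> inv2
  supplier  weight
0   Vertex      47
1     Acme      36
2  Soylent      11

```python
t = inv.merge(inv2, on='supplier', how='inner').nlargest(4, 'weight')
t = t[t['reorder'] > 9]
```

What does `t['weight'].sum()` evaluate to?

merge on 'supplier' (how='inner') → 6 rows:
  category  price supplier  reorder  weight
0     elec     27     Acme        9      36
1   garden     39   Vertex       71      47
2     toys    126  Soylent        9      11
3     food     24     Acme       56      36
4     food     73     Acme       74      36
5     elec     72  Soylent       18      11
take 4 rows with largest weight:
  category  price supplier  reorder  weight
1   garden     39   Vertex       71      47
0     elec     27     Acme        9      36
3     food     24     Acme       56      36
4     food     73     Acme       74      36
filter rows where reorder > 9:
  category  price supplier  reorder  weight
1   garden     39   Vertex       71      47
3     food     24     Acme       56      36
4     food     73     Acme       74      36
Hence 119.

119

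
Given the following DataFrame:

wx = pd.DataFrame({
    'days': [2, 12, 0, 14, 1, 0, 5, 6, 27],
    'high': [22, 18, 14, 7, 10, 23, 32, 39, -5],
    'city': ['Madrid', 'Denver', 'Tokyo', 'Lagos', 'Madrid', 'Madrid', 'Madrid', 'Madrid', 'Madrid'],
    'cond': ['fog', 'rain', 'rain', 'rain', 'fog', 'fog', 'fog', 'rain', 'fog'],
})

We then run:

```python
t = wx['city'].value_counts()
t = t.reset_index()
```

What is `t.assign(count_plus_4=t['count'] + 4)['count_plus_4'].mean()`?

6.25

value_counts of city:
city
Madrid    6
Denver    1
Tokyo     1
Lagos     1
Name: count, dtype: int64
reset_index():
     city  count
0  Madrid      6
1  Denver      1
2   Tokyo      1
3   Lagos      1
add column count_plus_4 = t['count'] + 4:
     city  count  count_plus_4
0  Madrid      6            10
1  Denver      1             5
2   Tokyo      1             5
3   Lagos      1             5
The mean of column 'count_plus_4' is 6.25.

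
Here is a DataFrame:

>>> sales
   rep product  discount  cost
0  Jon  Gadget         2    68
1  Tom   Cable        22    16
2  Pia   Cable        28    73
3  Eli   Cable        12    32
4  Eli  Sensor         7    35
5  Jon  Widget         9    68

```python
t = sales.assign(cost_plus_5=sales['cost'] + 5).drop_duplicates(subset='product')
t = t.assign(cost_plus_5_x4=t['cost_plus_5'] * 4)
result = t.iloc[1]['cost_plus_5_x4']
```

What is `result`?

84

add column cost_plus_5 = sales['cost'] + 5:
   rep product  discount  cost  cost_plus_5
0  Jon  Gadget         2    68           73
1  Tom   Cable        22    16           21
2  Pia   Cable        28    73           78
3  Eli   Cable        12    32           37
4  Eli  Sensor         7    35           40
5  Jon  Widget         9    68           73
drop duplicate product (keep=first):
   rep product  discount  cost  cost_plus_5
0  Jon  Gadget         2    68           73
1  Tom   Cable        22    16           21
4  Eli  Sensor         7    35           40
5  Jon  Widget         9    68           73
add column cost_plus_5_x4 = t['cost_plus_5'] * 4:
   rep product  discount  cost  cost_plus_5  cost_plus_5_x4
0  Jon  Gadget         2    68           73             292
1  Tom   Cable        22    16           21              84
4  Eli  Sensor         7    35           40             160
5  Jon  Widget         9    68           73             292
Finally, value at position 1, column 'cost_plus_5_x4' = 84.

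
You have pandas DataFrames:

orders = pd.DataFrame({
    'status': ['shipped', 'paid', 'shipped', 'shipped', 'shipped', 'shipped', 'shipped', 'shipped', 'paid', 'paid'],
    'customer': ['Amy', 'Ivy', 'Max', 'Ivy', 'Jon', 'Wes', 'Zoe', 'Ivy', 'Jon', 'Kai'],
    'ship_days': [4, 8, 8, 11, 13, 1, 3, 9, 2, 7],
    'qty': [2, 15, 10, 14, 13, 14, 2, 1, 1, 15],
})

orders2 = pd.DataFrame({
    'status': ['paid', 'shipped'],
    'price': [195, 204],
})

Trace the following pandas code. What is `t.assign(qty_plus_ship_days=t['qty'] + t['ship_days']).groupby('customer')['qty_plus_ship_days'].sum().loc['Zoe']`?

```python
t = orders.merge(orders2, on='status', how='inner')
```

5

merge on 'status' (how='inner') → 10 rows:
    status customer  ship_days  qty  price
0  shipped      Amy          4    2    204
1     paid      Ivy          8   15    195
2  shipped      Max          8   10    204
3  shipped      Ivy         11   14    204
4  shipped      Jon         13   13    204
5  shipped      Wes          1   14    204
6  shipped      Zoe          3    2    204
7  shipped      Ivy          9    1    204
8     paid      Jon          2    1    195
9     paid      Kai          7   15    195
add column qty_plus_ship_days = t['qty'] + t['ship_days']:
    status customer  ship_days  qty  price  qty_plus_ship_days
0  shipped      Amy          4    2    204                   6
1     paid      Ivy          8   15    195                  23
2  shipped      Max          8   10    204                  18
3  shipped      Ivy         11   14    204                  25
4  shipped      Jon         13   13    204                  26
5  shipped      Wes          1   14    204                  15
6  shipped      Zoe          3    2    204                   5
7  shipped      Ivy          9    1    204                  10
8     paid      Jon          2    1    195                   3
9     paid      Kai          7   15    195                  22
group by customer, sum of qty_plus_ship_days:
customer
Amy     6
Ivy    58
Jon    29
Kai    22
Max    18
Wes    15
Zoe     5
Name: qty_plus_ship_days, dtype: int64
Taking the value at index 'Zoe' gives 5.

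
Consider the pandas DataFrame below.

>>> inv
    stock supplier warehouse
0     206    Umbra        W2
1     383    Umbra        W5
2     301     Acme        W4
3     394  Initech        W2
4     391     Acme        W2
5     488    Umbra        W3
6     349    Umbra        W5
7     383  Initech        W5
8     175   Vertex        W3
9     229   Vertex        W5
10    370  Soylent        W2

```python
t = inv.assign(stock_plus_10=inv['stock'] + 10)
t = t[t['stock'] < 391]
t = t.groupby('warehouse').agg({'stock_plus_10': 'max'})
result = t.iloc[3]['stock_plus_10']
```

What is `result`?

add column stock_plus_10 = inv['stock'] + 10:
    stock supplier warehouse  stock_plus_10
0     206    Umbra        W2            216
1     383    Umbra        W5            393
2     301     Acme        W4            311
3     394  Initech        W2            404
4     391     Acme        W2            401
5     488    Umbra        W3            498
6     349    Umbra        W5            359
7     383  Initech        W5            393
8     175   Vertex        W3            185
9     229   Vertex        W5            239
10    370  Soylent        W2            380
filter rows where stock < 391:
    stock supplier warehouse  stock_plus_10
0     206    Umbra        W2            216
1     383    Umbra        W5            393
2     301     Acme        W4            311
6     349    Umbra        W5            359
7     383  Initech        W5            393
8     175   Vertex        W3            185
9     229   Vertex        W5            239
10    370  Soylent        W2            380
group by warehouse, max of stock_plus_10:
           stock_plus_10
warehouse               
W2                   380
W3                   185
W4                   311
W5                   393
So iloc[3]['stock_plus_10'] = 393.

393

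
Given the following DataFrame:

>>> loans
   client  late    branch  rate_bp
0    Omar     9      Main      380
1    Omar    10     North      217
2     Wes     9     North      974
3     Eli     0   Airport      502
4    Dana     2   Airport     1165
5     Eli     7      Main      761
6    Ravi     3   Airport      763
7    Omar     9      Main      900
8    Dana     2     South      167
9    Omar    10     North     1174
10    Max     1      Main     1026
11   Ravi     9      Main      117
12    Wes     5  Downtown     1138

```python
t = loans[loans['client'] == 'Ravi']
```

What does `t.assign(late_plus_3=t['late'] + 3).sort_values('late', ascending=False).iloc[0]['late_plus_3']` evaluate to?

12

filter rows where client == 'Ravi':
   client  late   branch  rate_bp
6    Ravi     3  Airport      763
11   Ravi     9     Main      117
add column late_plus_3 = t['late'] + 3:
   client  late   branch  rate_bp  late_plus_3
6    Ravi     3  Airport      763            6
11   Ravi     9     Main      117           12
sort by late descending:
   client  late   branch  rate_bp  late_plus_3
11   Ravi     9     Main      117           12
6    Ravi     3  Airport      763            6
Reading off the value at position 0, column 'late_plus_3', we get 12.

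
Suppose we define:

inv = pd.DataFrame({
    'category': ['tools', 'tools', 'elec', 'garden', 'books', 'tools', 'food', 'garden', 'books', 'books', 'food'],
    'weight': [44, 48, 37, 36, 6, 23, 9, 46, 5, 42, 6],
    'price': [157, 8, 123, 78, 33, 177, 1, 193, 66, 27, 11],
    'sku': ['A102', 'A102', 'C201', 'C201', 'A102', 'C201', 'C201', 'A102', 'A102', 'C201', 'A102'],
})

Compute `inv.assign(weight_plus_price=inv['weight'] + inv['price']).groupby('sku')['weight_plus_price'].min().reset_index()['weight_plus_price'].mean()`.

add column weight_plus_price = inv['weight'] + inv['price']:
   category  weight  price   sku  weight_plus_price
0     tools      44    157  A102                201
1     tools      48      8  A102                 56
2      elec      37    123  C201                160
3    garden      36     78  C201                114
4     books       6     33  A102                 39
5     tools      23    177  C201                200
6      food       9      1  C201                 10
7    garden      46    193  A102                239
8     books       5     66  A102                 71
9     books      42     27  C201                 69
10     food       6     11  A102                 17
group by sku, min of weight_plus_price:
sku
A102    17
C201    10
Name: weight_plus_price, dtype: int64
reset_index():
    sku  weight_plus_price
0  A102                 17
1  C201                 10
Hence 13.5.

13.5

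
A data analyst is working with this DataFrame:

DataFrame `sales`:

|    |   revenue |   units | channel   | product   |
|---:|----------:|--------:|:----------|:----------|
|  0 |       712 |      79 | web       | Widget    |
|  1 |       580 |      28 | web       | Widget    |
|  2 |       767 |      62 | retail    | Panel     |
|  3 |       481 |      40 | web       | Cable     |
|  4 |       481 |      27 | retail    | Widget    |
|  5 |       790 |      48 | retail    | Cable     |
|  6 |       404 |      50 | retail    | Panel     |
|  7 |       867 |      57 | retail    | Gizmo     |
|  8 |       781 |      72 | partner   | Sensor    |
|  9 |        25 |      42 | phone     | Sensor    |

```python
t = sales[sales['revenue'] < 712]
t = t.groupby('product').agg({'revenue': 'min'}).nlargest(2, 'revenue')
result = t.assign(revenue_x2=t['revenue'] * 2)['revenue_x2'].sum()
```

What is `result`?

1924

filter rows where revenue < 712:
   revenue  units channel product
1      580     28     web  Widget
3      481     40     web   Cable
4      481     27  retail  Widget
6      404     50  retail   Panel
9       25     42   phone  Sensor
group by product, min of revenue:
         revenue
product         
Cable        481
Panel        404
Sensor        25
Widget       481
take 2 rows with largest revenue:
         revenue
product         
Cable        481
Widget       481
add column revenue_x2 = t['revenue'] * 2:
         revenue  revenue_x2
product                     
Cable        481         962
Widget       481         962
Taking the sum of column 'revenue_x2' gives 1924.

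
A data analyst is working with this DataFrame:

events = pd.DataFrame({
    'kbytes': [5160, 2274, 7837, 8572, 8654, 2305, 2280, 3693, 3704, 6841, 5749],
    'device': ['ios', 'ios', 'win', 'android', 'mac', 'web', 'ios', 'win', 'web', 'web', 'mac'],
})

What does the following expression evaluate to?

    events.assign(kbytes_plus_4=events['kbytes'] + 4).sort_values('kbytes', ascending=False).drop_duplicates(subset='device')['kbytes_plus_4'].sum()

37084

add column kbytes_plus_4 = events['kbytes'] + 4:
    kbytes   device  kbytes_plus_4
0     5160      ios           5164
1     2274      ios           2278
2     7837      win           7841
3     8572  android           8576
4     8654      mac           8658
5     2305      web           2309
6     2280      ios           2284
7     3693      win           3697
8     3704      web           3708
9     6841      web           6845
10    5749      mac           5753
sort by kbytes descending:
    kbytes   device  kbytes_plus_4
4     8654      mac           8658
3     8572  android           8576
2     7837      win           7841
9     6841      web           6845
10    5749      mac           5753
0     5160      ios           5164
8     3704      web           3708
7     3693      win           3697
5     2305      web           2309
6     2280      ios           2284
1     2274      ios           2278
drop duplicate device (keep=first):
   kbytes   device  kbytes_plus_4
4    8654      mac           8658
3    8572  android           8576
2    7837      win           7841
9    6841      web           6845
0    5160      ios           5164
The sum of column 'kbytes_plus_4' is 37084.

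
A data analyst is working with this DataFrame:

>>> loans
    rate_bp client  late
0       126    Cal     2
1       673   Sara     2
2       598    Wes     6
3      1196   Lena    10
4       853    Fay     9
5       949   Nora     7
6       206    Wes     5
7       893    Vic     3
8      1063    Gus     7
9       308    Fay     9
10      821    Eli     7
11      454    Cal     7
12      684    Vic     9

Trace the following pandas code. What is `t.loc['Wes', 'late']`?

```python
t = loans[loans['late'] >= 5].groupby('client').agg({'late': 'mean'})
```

5.5

filter rows where late >= 5:
    rate_bp client  late
2       598    Wes     6
3      1196   Lena    10
4       853    Fay     9
5       949   Nora     7
6       206    Wes     5
8      1063    Gus     7
9       308    Fay     9
10      821    Eli     7
11      454    Cal     7
12      684    Vic     9
group by client, mean of late:
        late
client      
Cal      7.0
Eli      7.0
Fay      9.0
Gus      7.0
Lena    10.0
Nora     7.0
Vic      9.0
Wes      5.5
Then the value at row 'Wes', column 'late': 5.5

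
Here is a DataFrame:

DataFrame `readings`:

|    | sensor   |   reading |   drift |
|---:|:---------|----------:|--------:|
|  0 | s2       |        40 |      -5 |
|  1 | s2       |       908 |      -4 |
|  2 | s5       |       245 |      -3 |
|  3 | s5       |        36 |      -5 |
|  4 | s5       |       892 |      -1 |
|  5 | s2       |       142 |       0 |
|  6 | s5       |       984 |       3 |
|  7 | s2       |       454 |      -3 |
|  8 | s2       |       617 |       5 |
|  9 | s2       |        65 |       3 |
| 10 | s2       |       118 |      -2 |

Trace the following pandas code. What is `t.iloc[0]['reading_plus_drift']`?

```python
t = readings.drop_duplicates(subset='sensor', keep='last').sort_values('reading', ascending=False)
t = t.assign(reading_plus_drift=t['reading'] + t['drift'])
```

drop duplicate sensor (keep=last):
   sensor  reading  drift
6      s5      984      3
10     s2      118     -2
sort by reading descending:
   sensor  reading  drift
6      s5      984      3
10     s2      118     -2
add column reading_plus_drift = t['reading'] + t['drift']:
   sensor  reading  drift  reading_plus_drift
6      s5      984      3                 987
10     s2      118     -2                 116

987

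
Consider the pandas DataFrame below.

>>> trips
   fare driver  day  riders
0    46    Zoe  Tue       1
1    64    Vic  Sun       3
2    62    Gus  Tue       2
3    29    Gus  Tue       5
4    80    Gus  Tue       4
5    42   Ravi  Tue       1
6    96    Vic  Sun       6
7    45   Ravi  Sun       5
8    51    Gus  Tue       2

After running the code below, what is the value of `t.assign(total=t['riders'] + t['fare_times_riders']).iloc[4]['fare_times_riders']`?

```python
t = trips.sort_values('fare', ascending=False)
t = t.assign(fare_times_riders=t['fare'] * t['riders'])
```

sort by fare descending:
   fare driver  day  riders
6    96    Vic  Sun       6
4    80    Gus  Tue       4
1    64    Vic  Sun       3
2    62    Gus  Tue       2
8    51    Gus  Tue       2
0    46    Zoe  Tue       1
7    45   Ravi  Sun       5
5    42   Ravi  Tue       1
3    29    Gus  Tue       5
add column fare_times_riders = t['fare'] * t['riders']:
   fare driver  day  riders  fare_times_riders
6    96    Vic  Sun       6                576
4    80    Gus  Tue       4                320
1    64    Vic  Sun       3                192
2    62    Gus  Tue       2                124
8    51    Gus  Tue       2                102
0    46    Zoe  Tue       1                 46
7    45   Ravi  Sun       5                225
5    42   Ravi  Tue       1                 42
3    29    Gus  Tue       5                145
add column total = t['riders'] + t['fare_times_riders']:
   fare driver  day  riders  fare_times_riders  total
6    96    Vic  Sun       6                576    582
4    80    Gus  Tue       4                320    324
1    64    Vic  Sun       3                192    195
2    62    Gus  Tue       2                124    126
8    51    Gus  Tue       2                102    104
0    46    Zoe  Tue       1                 46     47
7    45   Ravi  Sun       5                225    230
5    42   Ravi  Tue       1                 42     43
3    29    Gus  Tue       5                145    150
Taking the value at position 4, column 'fare_times_riders' gives 102.

102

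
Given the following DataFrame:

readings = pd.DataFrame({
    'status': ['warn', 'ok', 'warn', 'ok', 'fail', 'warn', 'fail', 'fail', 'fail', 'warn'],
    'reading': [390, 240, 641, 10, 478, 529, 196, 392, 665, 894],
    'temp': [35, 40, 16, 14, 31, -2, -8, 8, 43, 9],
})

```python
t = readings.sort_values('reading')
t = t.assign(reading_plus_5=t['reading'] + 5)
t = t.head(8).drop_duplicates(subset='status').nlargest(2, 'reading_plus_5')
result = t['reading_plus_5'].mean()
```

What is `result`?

298.0

sort by reading:
  status  reading  temp
3     ok       10    14
6   fail      196    -8
1     ok      240    40
0   warn      390    35
7   fail      392     8
4   fail      478    31
5   warn      529    -2
2   warn      641    16
8   fail      665    43
9   warn      894     9
add column reading_plus_5 = t['reading'] + 5:
  status  reading  temp  reading_plus_5
3     ok       10    14              15
6   fail      196    -8             201
1     ok      240    40             245
0   warn      390    35             395
7   fail      392     8             397
4   fail      478    31             483
5   warn      529    -2             534
2   warn      641    16             646
8   fail      665    43             670
9   warn      894     9             899
take first 8 rows:
  status  reading  temp  reading_plus_5
3     ok       10    14              15
6   fail      196    -8             201
1     ok      240    40             245
0   warn      390    35             395
7   fail      392     8             397
4   fail      478    31             483
5   warn      529    -2             534
2   warn      641    16             646
drop duplicate status (keep=first):
  status  reading  temp  reading_plus_5
3     ok       10    14              15
6   fail      196    -8             201
0   warn      390    35             395
take 2 rows with largest reading_plus_5:
  status  reading  temp  reading_plus_5
0   warn      390    35             395
6   fail      196    -8             201
So mean() = 298.0.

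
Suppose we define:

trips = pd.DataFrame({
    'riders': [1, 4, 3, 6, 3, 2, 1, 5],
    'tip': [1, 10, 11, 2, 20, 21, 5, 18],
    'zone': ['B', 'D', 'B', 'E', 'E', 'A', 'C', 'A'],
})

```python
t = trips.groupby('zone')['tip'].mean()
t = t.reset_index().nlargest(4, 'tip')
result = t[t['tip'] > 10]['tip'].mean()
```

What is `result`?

15.25

group by zone, mean of tip:
zone
A    19.5
B     6.0
C     5.0
D    10.0
E    11.0
Name: tip, dtype: float64
reset_index():
  zone   tip
0    A  19.5
1    B   6.0
2    C   5.0
3    D  10.0
4    E  11.0
take 4 rows with largest tip:
  zone   tip
0    A  19.5
4    E  11.0
3    D  10.0
1    B   6.0
filter rows where tip > 10:
  zone   tip
0    A  19.5
4    E  11.0
Reading off the mean of column 'tip', we get 15.25.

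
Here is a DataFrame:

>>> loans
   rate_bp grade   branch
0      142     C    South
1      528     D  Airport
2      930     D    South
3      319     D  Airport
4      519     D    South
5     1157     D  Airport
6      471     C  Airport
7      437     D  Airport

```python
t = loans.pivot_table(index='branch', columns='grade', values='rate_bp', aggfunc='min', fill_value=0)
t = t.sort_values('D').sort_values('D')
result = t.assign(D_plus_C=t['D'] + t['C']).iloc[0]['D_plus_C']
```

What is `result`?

790

pivot: rows=branch, cols=grade, min(rate_bp):
grade      C    D
branch           
Airport  471  319
South    142  519
sort by D:
grade      C    D
branch           
Airport  471  319
South    142  519
sort by D:
grade      C    D
branch           
Airport  471  319
South    142  519
add column D_plus_C = t['D'] + t['C']:
grade      C    D  D_plus_C
branch                     
Airport  471  319       790
South    142  519       661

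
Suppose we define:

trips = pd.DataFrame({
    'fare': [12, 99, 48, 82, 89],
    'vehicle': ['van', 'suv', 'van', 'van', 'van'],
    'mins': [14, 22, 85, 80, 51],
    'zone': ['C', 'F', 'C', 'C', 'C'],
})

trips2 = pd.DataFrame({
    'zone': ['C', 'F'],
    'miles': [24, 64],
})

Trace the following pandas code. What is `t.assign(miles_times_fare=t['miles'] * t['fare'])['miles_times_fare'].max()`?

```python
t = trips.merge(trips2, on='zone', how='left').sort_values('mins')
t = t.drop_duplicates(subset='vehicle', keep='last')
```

6336

merge on 'zone' (how='left') → 5 rows:
   fare vehicle  mins zone  miles
0    12     van    14    C     24
1    99     suv    22    F     64
2    48     van    85    C     24
3    82     van    80    C     24
4    89     van    51    C     24
sort by mins:
   fare vehicle  mins zone  miles
0    12     van    14    C     24
1    99     suv    22    F     64
4    89     van    51    C     24
3    82     van    80    C     24
2    48     van    85    C     24
drop duplicate vehicle (keep=last):
   fare vehicle  mins zone  miles
1    99     suv    22    F     64
2    48     van    85    C     24
add column miles_times_fare = t['miles'] * t['fare']:
   fare vehicle  mins zone  miles  miles_times_fare
1    99     suv    22    F     64              6336
2    48     van    85    C     24              1152
Reading off the max of column 'miles_times_fare', we get 6336.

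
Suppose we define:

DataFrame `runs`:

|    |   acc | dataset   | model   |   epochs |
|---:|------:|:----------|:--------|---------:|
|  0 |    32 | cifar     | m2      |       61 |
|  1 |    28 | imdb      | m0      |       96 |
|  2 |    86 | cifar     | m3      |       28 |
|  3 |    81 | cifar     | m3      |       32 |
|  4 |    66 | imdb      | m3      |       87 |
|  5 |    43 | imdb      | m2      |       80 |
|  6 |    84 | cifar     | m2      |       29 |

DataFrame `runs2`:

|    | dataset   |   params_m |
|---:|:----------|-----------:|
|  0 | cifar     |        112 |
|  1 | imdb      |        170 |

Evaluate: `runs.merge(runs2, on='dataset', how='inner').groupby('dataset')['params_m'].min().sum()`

merge on 'dataset' (how='inner') → 7 rows:
   acc dataset model  epochs  params_m
0   32   cifar    m2      61       112
1   28    imdb    m0      96       170
2   86   cifar    m3      28       112
3   81   cifar    m3      32       112
4   66    imdb    m3      87       170
5   43    imdb    m2      80       170
6   84   cifar    m2      29       112
group by dataset, min of params_m:
dataset
cifar    112
imdb     170
Name: params_m, dtype: int64
The sum of the resulting series is 282.

282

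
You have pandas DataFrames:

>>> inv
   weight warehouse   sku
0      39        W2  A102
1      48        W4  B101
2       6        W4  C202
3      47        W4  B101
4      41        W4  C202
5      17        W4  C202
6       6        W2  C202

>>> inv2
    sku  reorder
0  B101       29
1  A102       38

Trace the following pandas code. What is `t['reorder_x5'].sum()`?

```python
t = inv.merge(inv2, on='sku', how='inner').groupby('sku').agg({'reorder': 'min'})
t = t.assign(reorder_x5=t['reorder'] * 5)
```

335

merge on 'sku' (how='inner') → 3 rows:
   weight warehouse   sku  reorder
0      39        W2  A102       38
1      48        W4  B101       29
2      47        W4  B101       29
group by sku, min of reorder:
      reorder
sku          
A102       38
B101       29
add column reorder_x5 = t['reorder'] * 5:
      reorder  reorder_x5
sku                      
A102       38         190
B101       29         145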